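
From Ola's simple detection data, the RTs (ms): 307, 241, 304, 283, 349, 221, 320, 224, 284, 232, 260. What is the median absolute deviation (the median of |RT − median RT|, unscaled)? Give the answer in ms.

37 ms

Sorted: 221, 224, 232, 241, 260, 283, 284, 304, 307, 320, 349 → median = 283
|x − 283|: 24, 42, 21, 0, 66, 62, 37, 59, 1, 51, 23
Sorted deviations: 0, 1, 21, 23, 24, 37, 42, 51, 59, 62, 66 → MAD = 37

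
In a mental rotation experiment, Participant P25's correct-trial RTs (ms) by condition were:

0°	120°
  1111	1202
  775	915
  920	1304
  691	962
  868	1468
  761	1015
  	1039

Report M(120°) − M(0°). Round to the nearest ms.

M(0°) = 5126/6 = 854.333
M(120°) = 7905/7 = 1129.286
Difference = 1129.286 − 854.333 = 274.952 ms

275 ms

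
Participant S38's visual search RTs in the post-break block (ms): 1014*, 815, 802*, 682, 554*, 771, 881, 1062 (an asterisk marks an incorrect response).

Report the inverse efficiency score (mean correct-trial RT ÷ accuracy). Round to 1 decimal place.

Correct trials (n=5): 815, 682, 771, 881, 1062
Mean correct RT = 4211/5 = 842.2000 ms
Proportion correct = 5/8
IES = 842.2000 / (5/8) = 1347.520 ms

1347.5 ms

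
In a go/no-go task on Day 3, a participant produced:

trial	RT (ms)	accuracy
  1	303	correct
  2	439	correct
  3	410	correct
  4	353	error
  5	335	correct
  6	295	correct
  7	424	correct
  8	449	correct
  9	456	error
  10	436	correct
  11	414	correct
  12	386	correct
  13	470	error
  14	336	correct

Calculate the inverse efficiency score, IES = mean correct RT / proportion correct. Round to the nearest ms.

489 ms

Correct trials (n=11): 303, 439, 410, 335, 295, 424, 449, 436, 414, 386, 336
Mean correct RT = 4227/11 = 384.2727 ms
Proportion correct = 11/14
IES = 384.2727 / (11/14) = 489.074 ms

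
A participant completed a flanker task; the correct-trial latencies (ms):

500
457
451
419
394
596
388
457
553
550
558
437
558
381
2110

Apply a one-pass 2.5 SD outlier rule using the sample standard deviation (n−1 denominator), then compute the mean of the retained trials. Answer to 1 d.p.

n = 15, ΣRT = 8809, M = 587.267
Σ(x−M)² = 2553690.93; s = √(2553690.93/14) = 427.091
Cutoffs: 587.267 ± 2.5·427.091 → [-480.5, 1655.0]
Outside: 2110 → excluded.
Retained (n=14): Σ = 6699, mean = 6699/14 = 478.500

478.5 ms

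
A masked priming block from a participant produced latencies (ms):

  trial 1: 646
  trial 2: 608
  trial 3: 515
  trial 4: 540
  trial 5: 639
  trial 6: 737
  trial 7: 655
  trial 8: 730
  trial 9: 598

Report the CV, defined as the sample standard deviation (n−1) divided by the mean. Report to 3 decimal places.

n = 9, Σ = 5668, M = 629.7778
Σ(x−M)² = 45243.556; s = √(45243.556/8) = 75.2027
CV = 75.2027 / 629.7778 = 0.11941

0.119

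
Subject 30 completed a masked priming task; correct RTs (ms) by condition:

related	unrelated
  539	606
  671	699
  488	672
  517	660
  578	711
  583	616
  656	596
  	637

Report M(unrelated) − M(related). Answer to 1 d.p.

M(related) = 4032/7 = 576.000
M(unrelated) = 5197/8 = 649.625
Difference = 649.625 − 576.000 = 73.625 ms

73.6 ms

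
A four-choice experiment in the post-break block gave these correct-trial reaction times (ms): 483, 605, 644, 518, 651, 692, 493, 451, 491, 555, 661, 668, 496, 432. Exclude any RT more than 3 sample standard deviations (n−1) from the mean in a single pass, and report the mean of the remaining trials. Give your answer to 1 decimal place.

n = 14, ΣRT = 7840, M = 560.000
Σ(x−M)² = 105980.00; s = √(105980.00/13) = 90.290
Cutoffs: 560.000 ± 3·90.290 → [289.1, 830.9]
No RTs fall outside the cutoffs; all 14 retained. Mean = 7840/14 = 560.000

560.0 ms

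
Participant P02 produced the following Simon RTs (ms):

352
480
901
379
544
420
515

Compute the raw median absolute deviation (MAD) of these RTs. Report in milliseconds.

Sorted: 352, 379, 420, 480, 515, 544, 901 → median = 480
|x − 480|: 128, 0, 421, 101, 64, 60, 35
Sorted deviations: 0, 35, 60, 64, 101, 128, 421 → MAD = 64

64 ms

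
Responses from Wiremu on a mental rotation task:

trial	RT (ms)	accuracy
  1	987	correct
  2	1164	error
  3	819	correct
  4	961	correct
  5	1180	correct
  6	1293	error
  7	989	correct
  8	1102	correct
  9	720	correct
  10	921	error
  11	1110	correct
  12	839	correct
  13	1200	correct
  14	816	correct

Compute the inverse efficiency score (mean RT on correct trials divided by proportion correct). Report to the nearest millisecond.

Correct trials (n=11): 987, 819, 961, 1180, 989, 1102, 720, 1110, 839, 1200, 816
Mean correct RT = 10723/11 = 974.8182 ms
Proportion correct = 11/14
IES = 974.8182 / (11/14) = 1240.678 ms

1241 ms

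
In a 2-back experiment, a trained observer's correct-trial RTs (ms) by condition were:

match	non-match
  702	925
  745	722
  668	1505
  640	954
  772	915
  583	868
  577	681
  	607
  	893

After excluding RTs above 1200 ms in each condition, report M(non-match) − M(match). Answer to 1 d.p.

non-match: exclude 1505
M(match) = 4687/7 = 669.571
M(non-match) = 6565/8 = 820.625
Difference = 820.625 − 669.571 = 151.054 ms

151.1 ms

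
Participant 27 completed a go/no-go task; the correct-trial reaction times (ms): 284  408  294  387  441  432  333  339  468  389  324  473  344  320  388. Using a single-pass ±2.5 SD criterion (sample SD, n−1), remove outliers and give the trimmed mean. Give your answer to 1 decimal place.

n = 15, ΣRT = 5624, M = 374.933
Σ(x−M)² = 51944.93; s = √(51944.93/14) = 60.913
Cutoffs: 374.933 ± 2.5·60.913 → [222.7, 527.2]
No RTs fall outside the cutoffs; all 15 retained. Mean = 5624/15 = 374.933

374.9 ms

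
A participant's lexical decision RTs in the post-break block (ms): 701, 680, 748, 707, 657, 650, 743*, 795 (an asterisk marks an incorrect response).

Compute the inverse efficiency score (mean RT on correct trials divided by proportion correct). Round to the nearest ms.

806 ms

Correct trials (n=7): 701, 680, 748, 707, 657, 650, 795
Mean correct RT = 4938/7 = 705.4286 ms
Proportion correct = 7/8
IES = 705.4286 / (7/8) = 806.204 ms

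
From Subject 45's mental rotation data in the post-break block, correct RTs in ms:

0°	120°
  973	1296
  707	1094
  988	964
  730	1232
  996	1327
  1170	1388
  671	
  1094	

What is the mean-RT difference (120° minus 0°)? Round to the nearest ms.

M(0°) = 7329/8 = 916.125
M(120°) = 7301/6 = 1216.833
Difference = 1216.833 − 916.125 = 300.708 ms

301 ms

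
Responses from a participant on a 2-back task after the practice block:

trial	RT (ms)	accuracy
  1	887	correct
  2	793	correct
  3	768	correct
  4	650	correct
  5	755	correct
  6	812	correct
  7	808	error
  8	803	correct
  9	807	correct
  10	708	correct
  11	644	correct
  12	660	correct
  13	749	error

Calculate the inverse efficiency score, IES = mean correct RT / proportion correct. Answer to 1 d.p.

890.3 ms

Correct trials (n=11): 887, 793, 768, 650, 755, 812, 803, 807, 708, 644, 660
Mean correct RT = 8287/11 = 753.3636 ms
Proportion correct = 11/13
IES = 753.3636 / (11/13) = 890.339 ms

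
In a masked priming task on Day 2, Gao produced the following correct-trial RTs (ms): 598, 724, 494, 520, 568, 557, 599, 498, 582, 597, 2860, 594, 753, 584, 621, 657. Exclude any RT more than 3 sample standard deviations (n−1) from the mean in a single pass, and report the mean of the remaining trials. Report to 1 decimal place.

n = 16, ΣRT = 11806, M = 737.875
Σ(x−M)² = 4877465.75; s = √(4877465.75/15) = 570.232
Cutoffs: 737.875 ± 3·570.232 → [-972.8, 2448.6]
Outside: 2860 → excluded.
Retained (n=15): Σ = 8946, mean = 8946/15 = 596.400

596.4 ms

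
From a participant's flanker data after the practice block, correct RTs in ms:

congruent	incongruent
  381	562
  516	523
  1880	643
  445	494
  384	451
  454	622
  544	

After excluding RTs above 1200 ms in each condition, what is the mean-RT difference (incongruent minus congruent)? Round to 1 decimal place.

95.2 ms

congruent: exclude 1880
M(congruent) = 2724/6 = 454.000
M(incongruent) = 3295/6 = 549.167
Difference = 549.167 − 454.000 = 95.167 ms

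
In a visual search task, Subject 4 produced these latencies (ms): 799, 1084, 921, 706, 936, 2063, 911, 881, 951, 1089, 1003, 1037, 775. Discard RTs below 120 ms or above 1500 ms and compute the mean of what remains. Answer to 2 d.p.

924.42 ms

Excluded: 2063
Retained (n=12): Σ = 11093
Mean = 11093/12 = 924.4167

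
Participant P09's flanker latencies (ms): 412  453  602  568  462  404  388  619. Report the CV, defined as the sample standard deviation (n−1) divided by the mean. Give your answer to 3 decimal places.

n = 8, Σ = 3908, M = 488.5000
Σ(x−M)² = 61288.000; s = √(61288.000/7) = 93.5704
CV = 93.5704 / 488.5000 = 0.19155

0.192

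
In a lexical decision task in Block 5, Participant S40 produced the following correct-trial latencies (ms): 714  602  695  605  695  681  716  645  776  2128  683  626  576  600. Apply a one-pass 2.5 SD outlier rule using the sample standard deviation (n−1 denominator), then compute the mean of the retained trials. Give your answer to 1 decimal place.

662.6 ms

n = 14, ΣRT = 10742, M = 767.286
Σ(x−M)² = 2035234.86; s = √(2035234.86/13) = 395.672
Cutoffs: 767.286 ± 2.5·395.672 → [-221.9, 1756.5]
Outside: 2128 → excluded.
Retained (n=13): Σ = 8614, mean = 8614/13 = 662.615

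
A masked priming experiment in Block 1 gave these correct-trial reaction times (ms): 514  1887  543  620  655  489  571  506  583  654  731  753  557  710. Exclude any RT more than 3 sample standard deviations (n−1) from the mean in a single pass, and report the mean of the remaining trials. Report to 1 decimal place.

606.6 ms

n = 14, ΣRT = 9773, M = 698.071
Σ(x−M)² = 1615508.93; s = √(1615508.93/13) = 352.519
Cutoffs: 698.071 ± 3·352.519 → [-359.5, 1755.6]
Outside: 1887 → excluded.
Retained (n=13): Σ = 7886, mean = 7886/13 = 606.615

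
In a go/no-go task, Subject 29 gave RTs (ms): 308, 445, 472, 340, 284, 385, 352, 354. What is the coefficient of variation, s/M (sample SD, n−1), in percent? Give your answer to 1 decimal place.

17.5%

n = 8, Σ = 2940, M = 367.5000
Σ(x−M)² = 28924.000; s = √(28924.000/7) = 64.2806
CV = 64.2806 / 367.5000 = 0.17491 = 17.491%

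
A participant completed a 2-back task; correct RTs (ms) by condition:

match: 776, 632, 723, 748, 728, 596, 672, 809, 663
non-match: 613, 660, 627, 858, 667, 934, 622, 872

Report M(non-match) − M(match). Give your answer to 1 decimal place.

M(match) = 6347/9 = 705.222
M(non-match) = 5853/8 = 731.625
Difference = 731.625 − 705.222 = 26.403 ms

26.4 ms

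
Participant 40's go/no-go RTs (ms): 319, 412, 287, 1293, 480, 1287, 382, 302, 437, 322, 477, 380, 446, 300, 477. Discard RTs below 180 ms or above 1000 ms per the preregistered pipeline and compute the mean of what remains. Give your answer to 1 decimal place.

386.2 ms

Excluded: 1287, 1293
Retained (n=13): Σ = 5021
Mean = 5021/13 = 386.2308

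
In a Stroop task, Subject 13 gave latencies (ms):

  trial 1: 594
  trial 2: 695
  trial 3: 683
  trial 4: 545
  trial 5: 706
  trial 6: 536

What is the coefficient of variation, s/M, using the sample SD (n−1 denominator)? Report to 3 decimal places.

0.124

n = 6, Σ = 3759, M = 626.5000
Σ(x−M)² = 30093.500; s = √(30093.500/5) = 77.5803
CV = 77.5803 / 626.5000 = 0.12383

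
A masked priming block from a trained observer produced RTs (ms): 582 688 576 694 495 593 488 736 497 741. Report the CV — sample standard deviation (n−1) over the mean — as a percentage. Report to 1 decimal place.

n = 10, Σ = 6090, M = 609.0000
Σ(x−M)² = 89274.000; s = √(89274.000/9) = 99.5958
CV = 99.5958 / 609.0000 = 0.16354 = 16.354%

16.4%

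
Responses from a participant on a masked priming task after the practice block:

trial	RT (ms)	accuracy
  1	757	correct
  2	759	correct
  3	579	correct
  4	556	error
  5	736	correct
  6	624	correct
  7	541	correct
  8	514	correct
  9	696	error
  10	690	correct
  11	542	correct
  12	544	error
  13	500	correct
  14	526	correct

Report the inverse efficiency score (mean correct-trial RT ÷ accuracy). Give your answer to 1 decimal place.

Correct trials (n=11): 757, 759, 579, 736, 624, 541, 514, 690, 542, 500, 526
Mean correct RT = 6768/11 = 615.2727 ms
Proportion correct = 11/14
IES = 615.2727 / (11/14) = 783.074 ms

783.1 ms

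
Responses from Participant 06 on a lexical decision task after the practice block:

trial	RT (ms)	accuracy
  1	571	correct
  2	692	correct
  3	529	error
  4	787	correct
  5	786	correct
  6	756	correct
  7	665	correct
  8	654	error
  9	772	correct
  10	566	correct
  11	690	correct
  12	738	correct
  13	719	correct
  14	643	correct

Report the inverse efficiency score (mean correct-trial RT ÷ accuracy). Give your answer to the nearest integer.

Correct trials (n=12): 571, 692, 787, 786, 756, 665, 772, 566, 690, 738, 719, 643
Mean correct RT = 8385/12 = 698.7500 ms
Proportion correct = 12/14
IES = 698.7500 / (12/14) = 815.208 ms

815 ms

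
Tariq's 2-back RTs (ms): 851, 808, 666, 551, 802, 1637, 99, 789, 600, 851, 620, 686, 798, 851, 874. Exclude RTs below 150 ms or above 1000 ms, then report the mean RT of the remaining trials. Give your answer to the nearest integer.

750 ms

Excluded: 99, 1637
Retained (n=13): Σ = 9747
Mean = 9747/13 = 749.7692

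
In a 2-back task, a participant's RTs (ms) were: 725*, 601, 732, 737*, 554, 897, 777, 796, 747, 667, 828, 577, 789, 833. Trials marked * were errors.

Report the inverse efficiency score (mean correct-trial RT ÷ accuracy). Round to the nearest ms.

Correct trials (n=12): 601, 732, 554, 897, 777, 796, 747, 667, 828, 577, 789, 833
Mean correct RT = 8798/12 = 733.1667 ms
Proportion correct = 12/14
IES = 733.1667 / (12/14) = 855.361 ms

855 ms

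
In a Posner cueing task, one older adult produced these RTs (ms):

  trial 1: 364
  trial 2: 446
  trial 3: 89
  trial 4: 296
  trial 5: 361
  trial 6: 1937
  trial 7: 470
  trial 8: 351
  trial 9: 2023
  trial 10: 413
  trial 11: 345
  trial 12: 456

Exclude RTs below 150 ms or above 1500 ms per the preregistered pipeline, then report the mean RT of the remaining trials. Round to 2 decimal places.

389.11 ms

Excluded: 89, 1937, 2023
Retained (n=9): Σ = 3502
Mean = 3502/9 = 389.1111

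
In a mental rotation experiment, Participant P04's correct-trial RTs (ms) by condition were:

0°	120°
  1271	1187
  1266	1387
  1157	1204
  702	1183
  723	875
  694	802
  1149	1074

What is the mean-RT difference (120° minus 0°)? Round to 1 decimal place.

107.1 ms

M(0°) = 6962/7 = 994.571
M(120°) = 7712/7 = 1101.714
Difference = 1101.714 − 994.571 = 107.143 ms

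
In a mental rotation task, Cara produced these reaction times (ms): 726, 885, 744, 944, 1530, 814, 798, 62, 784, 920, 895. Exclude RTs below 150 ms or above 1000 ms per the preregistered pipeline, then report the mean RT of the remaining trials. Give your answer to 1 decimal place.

Excluded: 62, 1530
Retained (n=9): Σ = 7510
Mean = 7510/9 = 834.4444

834.4 ms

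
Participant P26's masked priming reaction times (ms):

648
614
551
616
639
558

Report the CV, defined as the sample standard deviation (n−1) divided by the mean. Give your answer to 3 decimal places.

0.068

n = 6, Σ = 3626, M = 604.3333
Σ(x−M)² = 8329.333; s = √(8329.333/5) = 40.8150
CV = 40.8150 / 604.3333 = 0.06754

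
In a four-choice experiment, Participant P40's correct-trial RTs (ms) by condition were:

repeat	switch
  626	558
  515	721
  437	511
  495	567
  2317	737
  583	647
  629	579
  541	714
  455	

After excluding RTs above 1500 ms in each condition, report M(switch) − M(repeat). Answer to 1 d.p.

94.1 ms

repeat: exclude 2317
M(repeat) = 4281/8 = 535.125
M(switch) = 5034/8 = 629.250
Difference = 629.250 − 535.125 = 94.125 ms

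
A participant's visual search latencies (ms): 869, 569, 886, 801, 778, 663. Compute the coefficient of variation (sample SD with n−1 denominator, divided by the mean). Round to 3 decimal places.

n = 6, Σ = 4566, M = 761.0000
Σ(x−M)² = 75646.000; s = √(75646.000/5) = 123.0008
CV = 123.0008 / 761.0000 = 0.16163

0.162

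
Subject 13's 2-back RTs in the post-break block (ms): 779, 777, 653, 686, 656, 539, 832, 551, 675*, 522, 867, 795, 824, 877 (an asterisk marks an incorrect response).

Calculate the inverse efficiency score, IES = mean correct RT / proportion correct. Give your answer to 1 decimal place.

775.2 ms

Correct trials (n=13): 779, 777, 653, 686, 656, 539, 832, 551, 522, 867, 795, 824, 877
Mean correct RT = 9358/13 = 719.8462 ms
Proportion correct = 13/14
IES = 719.8462 / (13/14) = 775.219 ms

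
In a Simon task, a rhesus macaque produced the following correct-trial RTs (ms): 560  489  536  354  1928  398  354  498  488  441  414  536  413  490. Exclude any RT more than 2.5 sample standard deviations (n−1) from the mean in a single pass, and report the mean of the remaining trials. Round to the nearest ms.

459 ms

n = 14, ΣRT = 7899, M = 564.214
Σ(x−M)² = 2059498.36; s = √(2059498.36/13) = 398.024
Cutoffs: 564.214 ± 2.5·398.024 → [-430.8, 1559.3]
Outside: 1928 → excluded.
Retained (n=13): Σ = 5971, mean = 5971/13 = 459.308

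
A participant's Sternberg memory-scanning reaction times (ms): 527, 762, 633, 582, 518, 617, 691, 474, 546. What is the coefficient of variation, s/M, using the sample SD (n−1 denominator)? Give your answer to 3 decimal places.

0.154

n = 9, Σ = 5350, M = 594.4444
Σ(x−M)² = 66794.222; s = √(66794.222/8) = 91.3744
CV = 91.3744 / 594.4444 = 0.15371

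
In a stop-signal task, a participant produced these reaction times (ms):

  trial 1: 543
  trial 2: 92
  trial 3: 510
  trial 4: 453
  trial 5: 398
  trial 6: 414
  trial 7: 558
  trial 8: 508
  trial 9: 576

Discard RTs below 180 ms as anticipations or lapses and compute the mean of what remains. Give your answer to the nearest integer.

495 ms

Excluded: 92
Retained (n=8): Σ = 3960
Mean = 3960/8 = 495.0000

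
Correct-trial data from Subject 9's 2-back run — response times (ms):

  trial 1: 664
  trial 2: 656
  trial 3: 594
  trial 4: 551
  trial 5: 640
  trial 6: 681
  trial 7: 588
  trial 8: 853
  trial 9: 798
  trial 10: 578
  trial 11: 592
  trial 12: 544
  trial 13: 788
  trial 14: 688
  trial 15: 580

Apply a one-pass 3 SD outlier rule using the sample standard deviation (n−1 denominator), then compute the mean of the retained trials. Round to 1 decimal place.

n = 15, ΣRT = 9795, M = 653.000
Σ(x−M)² = 126224.00; s = √(126224.00/14) = 94.953
Cutoffs: 653.000 ± 3·94.953 → [368.1, 937.9]
No RTs fall outside the cutoffs; all 15 retained. Mean = 9795/15 = 653.000

653.0 ms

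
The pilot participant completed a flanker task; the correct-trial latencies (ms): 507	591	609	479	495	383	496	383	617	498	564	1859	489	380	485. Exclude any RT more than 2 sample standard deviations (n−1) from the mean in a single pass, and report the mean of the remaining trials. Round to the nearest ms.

n = 15, ΣRT = 8835, M = 589.000
Σ(x−M)² = 1808672.00; s = √(1808672.00/14) = 359.431
Cutoffs: 589.000 ± 2·359.431 → [-129.9, 1307.9]
Outside: 1859 → excluded.
Retained (n=14): Σ = 6976, mean = 6976/14 = 498.286

498 ms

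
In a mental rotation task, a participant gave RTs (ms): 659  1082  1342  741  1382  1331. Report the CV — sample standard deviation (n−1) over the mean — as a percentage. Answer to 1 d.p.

n = 6, Σ = 6537, M = 1089.5000
Σ(x−M)² = 514473.500; s = √(514473.500/5) = 320.7720
CV = 320.7720 / 1089.5000 = 0.29442 = 29.442%

29.4%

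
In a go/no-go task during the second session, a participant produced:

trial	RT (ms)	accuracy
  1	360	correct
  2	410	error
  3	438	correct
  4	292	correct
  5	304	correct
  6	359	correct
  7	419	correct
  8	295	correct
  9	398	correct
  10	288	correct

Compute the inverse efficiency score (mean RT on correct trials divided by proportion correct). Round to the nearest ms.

Correct trials (n=9): 360, 438, 292, 304, 359, 419, 295, 398, 288
Mean correct RT = 3153/9 = 350.3333 ms
Proportion correct = 9/10
IES = 350.3333 / (9/10) = 389.259 ms

389 ms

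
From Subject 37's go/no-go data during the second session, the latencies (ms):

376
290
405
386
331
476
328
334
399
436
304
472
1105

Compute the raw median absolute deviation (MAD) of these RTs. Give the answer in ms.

55 ms

Sorted: 290, 304, 328, 331, 334, 376, 386, 399, 405, 436, 472, 476, 1105 → median = 386
|x − 386|: 10, 96, 19, 0, 55, 90, 58, 52, 13, 50, 82, 86, 719
Sorted deviations: 0, 10, 13, 19, 50, 52, 55, 58, 82, 86, 90, 96, 719 → MAD = 55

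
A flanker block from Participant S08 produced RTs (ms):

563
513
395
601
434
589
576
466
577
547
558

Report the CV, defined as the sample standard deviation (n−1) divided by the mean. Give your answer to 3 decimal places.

0.129

n = 11, Σ = 5819, M = 529.0000
Σ(x−M)² = 46824.000; s = √(46824.000/10) = 68.4281
CV = 68.4281 / 529.0000 = 0.12935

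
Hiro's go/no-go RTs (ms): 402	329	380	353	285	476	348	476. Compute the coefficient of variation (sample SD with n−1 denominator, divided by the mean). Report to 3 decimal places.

0.178

n = 8, Σ = 3049, M = 381.1250
Σ(x−M)² = 32284.875; s = √(32284.875/7) = 67.9126
CV = 67.9126 / 381.1250 = 0.17819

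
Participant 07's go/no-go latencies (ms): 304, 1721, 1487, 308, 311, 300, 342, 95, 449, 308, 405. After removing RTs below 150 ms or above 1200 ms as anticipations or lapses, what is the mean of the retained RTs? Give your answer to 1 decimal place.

340.9 ms

Excluded: 95, 1487, 1721
Retained (n=8): Σ = 2727
Mean = 2727/8 = 340.8750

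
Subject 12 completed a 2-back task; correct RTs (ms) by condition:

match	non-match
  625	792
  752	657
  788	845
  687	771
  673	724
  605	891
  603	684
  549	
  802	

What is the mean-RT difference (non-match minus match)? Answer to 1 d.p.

M(match) = 6084/9 = 676.000
M(non-match) = 5364/7 = 766.286
Difference = 766.286 − 676.000 = 90.286 ms

90.3 ms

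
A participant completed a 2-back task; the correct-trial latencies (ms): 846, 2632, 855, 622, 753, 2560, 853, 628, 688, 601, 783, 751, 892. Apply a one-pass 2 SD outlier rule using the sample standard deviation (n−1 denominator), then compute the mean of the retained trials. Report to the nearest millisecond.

n = 13, ΣRT = 13464, M = 1035.692
Σ(x−M)² = 5866388.77; s = √(5866388.77/12) = 699.189
Cutoffs: 1035.692 ± 2·699.189 → [-362.7, 2434.1]
Outside: 2560, 2632 → excluded.
Retained (n=11): Σ = 8272, mean = 8272/11 = 752.000

752 ms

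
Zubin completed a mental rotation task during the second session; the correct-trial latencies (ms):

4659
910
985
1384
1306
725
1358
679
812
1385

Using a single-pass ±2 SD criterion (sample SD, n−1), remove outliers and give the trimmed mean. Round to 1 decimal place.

1060.4 ms

n = 10, ΣRT = 14203, M = 1420.300
Σ(x−M)² = 12361576.10; s = √(12361576.10/9) = 1171.968
Cutoffs: 1420.300 ± 2·1171.968 → [-923.6, 3764.2]
Outside: 4659 → excluded.
Retained (n=9): Σ = 9544, mean = 9544/9 = 1060.444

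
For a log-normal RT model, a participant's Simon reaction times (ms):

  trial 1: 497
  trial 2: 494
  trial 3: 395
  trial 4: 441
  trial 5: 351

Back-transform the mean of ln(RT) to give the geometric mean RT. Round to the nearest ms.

ln(RT): 6.2086, 6.2025, 5.9789, 6.0890, 5.8608
Mean ln(RT) = 30.3398/5 = 6.06797
Geometric mean = exp(6.06797) = 431.80 ms

432 ms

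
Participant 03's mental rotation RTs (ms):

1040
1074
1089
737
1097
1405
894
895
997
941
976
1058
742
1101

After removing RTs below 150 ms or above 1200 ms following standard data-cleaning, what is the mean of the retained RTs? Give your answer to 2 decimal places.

972.38 ms

Excluded: 1405
Retained (n=13): Σ = 12641
Mean = 12641/13 = 972.3846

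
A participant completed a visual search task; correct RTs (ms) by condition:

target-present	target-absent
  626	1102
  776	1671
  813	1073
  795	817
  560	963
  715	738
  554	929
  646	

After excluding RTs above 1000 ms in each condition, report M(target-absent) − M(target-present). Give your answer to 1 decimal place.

176.1 ms

target-absent: exclude 1102, 1671, 1073
M(target-present) = 5485/8 = 685.625
M(target-absent) = 3447/4 = 861.750
Difference = 861.750 − 685.625 = 176.125 ms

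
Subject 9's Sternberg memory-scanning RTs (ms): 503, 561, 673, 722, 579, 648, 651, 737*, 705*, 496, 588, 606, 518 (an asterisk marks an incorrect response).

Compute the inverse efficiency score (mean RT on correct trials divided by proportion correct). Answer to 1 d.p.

Correct trials (n=11): 503, 561, 673, 722, 579, 648, 651, 496, 588, 606, 518
Mean correct RT = 6545/11 = 595.0000 ms
Proportion correct = 11/13
IES = 595.0000 / (11/13) = 703.182 ms

703.2 ms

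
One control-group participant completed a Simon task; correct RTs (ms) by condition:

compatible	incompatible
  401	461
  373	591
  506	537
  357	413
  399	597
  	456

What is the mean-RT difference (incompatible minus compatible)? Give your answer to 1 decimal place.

M(compatible) = 2036/5 = 407.200
M(incompatible) = 3055/6 = 509.167
Difference = 509.167 − 407.200 = 101.967 ms

102.0 ms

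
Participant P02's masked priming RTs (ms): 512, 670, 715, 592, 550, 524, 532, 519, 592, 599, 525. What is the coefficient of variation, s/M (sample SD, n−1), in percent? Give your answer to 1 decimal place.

n = 11, Σ = 6330, M = 575.4545
Σ(x−M)² = 44456.727; s = √(44456.727/10) = 66.6759
CV = 66.6759 / 575.4545 = 0.11587 = 11.587%

11.6%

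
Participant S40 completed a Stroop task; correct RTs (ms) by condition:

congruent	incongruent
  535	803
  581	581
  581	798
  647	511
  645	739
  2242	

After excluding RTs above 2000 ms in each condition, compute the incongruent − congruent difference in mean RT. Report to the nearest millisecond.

89 ms

congruent: exclude 2242
M(congruent) = 2989/5 = 597.800
M(incongruent) = 3432/5 = 686.400
Difference = 686.400 − 597.800 = 88.600 ms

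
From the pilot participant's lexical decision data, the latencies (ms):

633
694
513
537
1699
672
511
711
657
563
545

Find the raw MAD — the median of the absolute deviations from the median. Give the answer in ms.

78 ms

Sorted: 511, 513, 537, 545, 563, 633, 657, 672, 694, 711, 1699 → median = 633
|x − 633|: 0, 61, 120, 96, 1066, 39, 122, 78, 24, 70, 88
Sorted deviations: 0, 24, 39, 61, 70, 78, 88, 96, 120, 122, 1066 → MAD = 78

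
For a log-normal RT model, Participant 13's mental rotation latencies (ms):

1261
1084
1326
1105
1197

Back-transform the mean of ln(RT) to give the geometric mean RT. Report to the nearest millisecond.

1191 ms

ln(RT): 7.1397, 6.9884, 7.1899, 7.0076, 7.0876
Mean ln(RT) = 35.4132/5 = 7.08263
Geometric mean = exp(7.08263) = 1191.10 ms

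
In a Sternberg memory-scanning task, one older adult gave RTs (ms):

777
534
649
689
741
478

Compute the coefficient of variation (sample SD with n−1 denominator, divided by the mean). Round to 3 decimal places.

0.182

n = 6, Σ = 3868, M = 644.6667
Σ(x−M)² = 68801.333; s = √(68801.333/5) = 117.3042
CV = 117.3042 / 644.6667 = 0.18196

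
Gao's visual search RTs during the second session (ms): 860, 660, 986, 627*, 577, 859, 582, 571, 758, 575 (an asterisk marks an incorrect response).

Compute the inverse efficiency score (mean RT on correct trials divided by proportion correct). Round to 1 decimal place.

Correct trials (n=9): 860, 660, 986, 577, 859, 582, 571, 758, 575
Mean correct RT = 6428/9 = 714.2222 ms
Proportion correct = 9/10
IES = 714.2222 / (9/10) = 793.580 ms

793.6 ms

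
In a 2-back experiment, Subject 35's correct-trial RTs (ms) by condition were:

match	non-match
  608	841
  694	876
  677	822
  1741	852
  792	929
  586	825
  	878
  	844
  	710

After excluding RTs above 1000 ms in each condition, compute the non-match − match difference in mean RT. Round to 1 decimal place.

match: exclude 1741
M(match) = 3357/5 = 671.400
M(non-match) = 7577/9 = 841.889
Difference = 841.889 − 671.400 = 170.489 ms

170.5 ms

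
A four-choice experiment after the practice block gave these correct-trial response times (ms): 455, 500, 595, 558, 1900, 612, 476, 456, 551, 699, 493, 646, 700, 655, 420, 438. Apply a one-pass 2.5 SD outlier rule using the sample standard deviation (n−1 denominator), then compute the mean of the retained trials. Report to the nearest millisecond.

n = 16, ΣRT = 10154, M = 634.625
Σ(x−M)² = 1837323.75; s = √(1837323.75/15) = 349.983
Cutoffs: 634.625 ± 2.5·349.983 → [-240.3, 1509.6]
Outside: 1900 → excluded.
Retained (n=15): Σ = 8254, mean = 8254/15 = 550.267

550 ms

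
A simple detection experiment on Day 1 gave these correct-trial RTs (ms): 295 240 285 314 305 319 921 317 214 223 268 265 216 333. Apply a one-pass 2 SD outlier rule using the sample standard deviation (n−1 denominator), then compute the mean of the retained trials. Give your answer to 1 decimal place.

276.5 ms

n = 14, ΣRT = 4515, M = 322.500
Σ(x−M)² = 406993.50; s = √(406993.50/13) = 176.938
Cutoffs: 322.500 ± 2·176.938 → [-31.4, 676.4]
Outside: 921 → excluded.
Retained (n=13): Σ = 3594, mean = 3594/13 = 276.462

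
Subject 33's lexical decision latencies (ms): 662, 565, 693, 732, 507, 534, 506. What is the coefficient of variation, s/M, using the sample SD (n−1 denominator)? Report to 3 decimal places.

0.157

n = 7, Σ = 4199, M = 599.8571
Σ(x−M)² = 52982.857; s = √(52982.857/6) = 93.9706
CV = 93.9706 / 599.8571 = 0.15665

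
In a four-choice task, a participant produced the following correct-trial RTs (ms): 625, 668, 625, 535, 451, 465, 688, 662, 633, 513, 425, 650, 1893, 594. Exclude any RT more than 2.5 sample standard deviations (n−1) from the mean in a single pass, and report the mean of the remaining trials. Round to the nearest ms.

n = 14, ΣRT = 9427, M = 673.357
Σ(x−M)² = 1700443.21; s = √(1700443.21/13) = 361.667
Cutoffs: 673.357 ± 2.5·361.667 → [-230.8, 1577.5]
Outside: 1893 → excluded.
Retained (n=13): Σ = 7534, mean = 7534/13 = 579.538

580 ms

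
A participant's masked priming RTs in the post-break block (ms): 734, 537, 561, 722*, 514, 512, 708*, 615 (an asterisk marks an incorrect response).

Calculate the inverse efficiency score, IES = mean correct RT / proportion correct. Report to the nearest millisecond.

Correct trials (n=6): 734, 537, 561, 514, 512, 615
Mean correct RT = 3473/6 = 578.8333 ms
Proportion correct = 6/8
IES = 578.8333 / (6/8) = 771.778 ms

772 ms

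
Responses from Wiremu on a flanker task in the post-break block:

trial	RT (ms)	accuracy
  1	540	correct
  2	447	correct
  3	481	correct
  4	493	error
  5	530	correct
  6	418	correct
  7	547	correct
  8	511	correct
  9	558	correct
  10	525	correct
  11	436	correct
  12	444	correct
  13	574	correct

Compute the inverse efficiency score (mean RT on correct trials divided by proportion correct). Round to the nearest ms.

543 ms

Correct trials (n=12): 540, 447, 481, 530, 418, 547, 511, 558, 525, 436, 444, 574
Mean correct RT = 6011/12 = 500.9167 ms
Proportion correct = 12/13
IES = 500.9167 / (12/13) = 542.660 ms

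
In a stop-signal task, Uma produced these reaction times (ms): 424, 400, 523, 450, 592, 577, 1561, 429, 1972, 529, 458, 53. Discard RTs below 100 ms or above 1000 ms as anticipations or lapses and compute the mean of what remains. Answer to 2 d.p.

Excluded: 53, 1561, 1972
Retained (n=9): Σ = 4382
Mean = 4382/9 = 486.8889

486.89 ms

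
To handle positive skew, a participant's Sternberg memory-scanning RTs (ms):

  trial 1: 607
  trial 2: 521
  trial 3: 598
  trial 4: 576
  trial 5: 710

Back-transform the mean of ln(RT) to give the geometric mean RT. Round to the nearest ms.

ln(RT): 6.4085, 6.2558, 6.3936, 6.3561, 6.5653
Mean ln(RT) = 31.9792/5 = 6.39585
Geometric mean = exp(6.39585) = 599.35 ms

599 ms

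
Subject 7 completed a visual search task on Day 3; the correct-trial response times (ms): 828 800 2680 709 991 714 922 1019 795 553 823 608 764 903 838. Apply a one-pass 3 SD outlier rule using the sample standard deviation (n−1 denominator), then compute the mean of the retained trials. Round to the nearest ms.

805 ms

n = 15, ΣRT = 13947, M = 929.800
Σ(x−M)² = 3509242.40; s = √(3509242.40/14) = 500.660
Cutoffs: 929.800 ± 3·500.660 → [-572.2, 2431.8]
Outside: 2680 → excluded.
Retained (n=14): Σ = 11267, mean = 11267/14 = 804.786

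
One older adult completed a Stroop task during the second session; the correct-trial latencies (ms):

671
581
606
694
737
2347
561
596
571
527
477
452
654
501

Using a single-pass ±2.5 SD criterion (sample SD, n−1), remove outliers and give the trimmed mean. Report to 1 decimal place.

586.8 ms

n = 14, ΣRT = 9975, M = 712.500
Σ(x−M)² = 2965321.50; s = √(2965321.50/13) = 477.600
Cutoffs: 712.500 ± 2.5·477.600 → [-481.5, 1906.5]
Outside: 2347 → excluded.
Retained (n=13): Σ = 7628, mean = 7628/13 = 586.769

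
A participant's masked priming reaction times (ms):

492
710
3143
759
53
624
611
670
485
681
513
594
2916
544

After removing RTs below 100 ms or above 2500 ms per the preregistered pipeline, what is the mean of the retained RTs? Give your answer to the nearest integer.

Excluded: 53, 2916, 3143
Retained (n=11): Σ = 6683
Mean = 6683/11 = 607.5455

608 ms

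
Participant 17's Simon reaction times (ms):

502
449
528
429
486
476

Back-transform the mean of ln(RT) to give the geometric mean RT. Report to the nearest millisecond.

ln(RT): 6.2186, 6.1070, 6.2691, 6.0615, 6.1862, 6.1654
Mean ln(RT) = 37.0078/6 = 6.16797
Geometric mean = exp(6.16797) = 477.21 ms

477 ms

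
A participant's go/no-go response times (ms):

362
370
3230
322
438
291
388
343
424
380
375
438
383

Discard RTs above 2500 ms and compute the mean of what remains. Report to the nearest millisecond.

376 ms

Excluded: 3230
Retained (n=12): Σ = 4514
Mean = 4514/12 = 376.1667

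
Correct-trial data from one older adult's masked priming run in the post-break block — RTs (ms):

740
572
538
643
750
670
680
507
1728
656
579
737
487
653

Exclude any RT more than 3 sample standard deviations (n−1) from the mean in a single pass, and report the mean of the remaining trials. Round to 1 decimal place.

631.7 ms

n = 14, ΣRT = 9940, M = 710.000
Σ(x−M)² = 1209434.00; s = √(1209434.00/13) = 305.014
Cutoffs: 710.000 ± 3·305.014 → [-205.0, 1625.0]
Outside: 1728 → excluded.
Retained (n=13): Σ = 8212, mean = 8212/13 = 631.692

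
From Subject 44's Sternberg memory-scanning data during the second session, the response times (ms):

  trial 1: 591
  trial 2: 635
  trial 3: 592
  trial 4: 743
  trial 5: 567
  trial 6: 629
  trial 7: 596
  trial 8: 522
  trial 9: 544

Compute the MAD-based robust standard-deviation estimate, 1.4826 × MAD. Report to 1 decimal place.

Sorted: 522, 544, 567, 591, 592, 596, 629, 635, 743 → median = 592
|x − 592| sorted: 0, 1, 4, 25, 37, 43, 48, 70, 151 → MAD = 37
Robust SD ≈ 1.4826 × 37 = 54.856

54.9 ms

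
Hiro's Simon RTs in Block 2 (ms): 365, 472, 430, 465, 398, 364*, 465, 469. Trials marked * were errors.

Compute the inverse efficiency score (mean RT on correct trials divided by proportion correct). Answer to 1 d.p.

500.2 ms

Correct trials (n=7): 365, 472, 430, 465, 398, 465, 469
Mean correct RT = 3064/7 = 437.7143 ms
Proportion correct = 7/8
IES = 437.7143 / (7/8) = 500.245 ms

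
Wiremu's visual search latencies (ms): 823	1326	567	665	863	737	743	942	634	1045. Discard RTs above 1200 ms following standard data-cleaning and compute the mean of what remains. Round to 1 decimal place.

779.9 ms

Excluded: 1326
Retained (n=9): Σ = 7019
Mean = 7019/9 = 779.8889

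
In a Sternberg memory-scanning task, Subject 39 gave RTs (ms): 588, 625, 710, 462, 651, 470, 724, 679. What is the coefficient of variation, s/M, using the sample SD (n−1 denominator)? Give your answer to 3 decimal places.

0.165

n = 8, Σ = 4909, M = 613.6250
Σ(x−M)² = 71545.875; s = √(71545.875/7) = 101.0982
CV = 101.0982 / 613.6250 = 0.16476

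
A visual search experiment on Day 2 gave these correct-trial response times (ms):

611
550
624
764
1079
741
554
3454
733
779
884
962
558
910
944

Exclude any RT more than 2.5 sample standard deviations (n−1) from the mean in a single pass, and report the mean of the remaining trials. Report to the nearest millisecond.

n = 15, ΣRT = 14147, M = 943.133
Σ(x−M)² = 7138369.73; s = √(7138369.73/14) = 714.061
Cutoffs: 943.133 ± 2.5·714.061 → [-842.0, 2728.3]
Outside: 3454 → excluded.
Retained (n=14): Σ = 10693, mean = 10693/14 = 763.786

764 ms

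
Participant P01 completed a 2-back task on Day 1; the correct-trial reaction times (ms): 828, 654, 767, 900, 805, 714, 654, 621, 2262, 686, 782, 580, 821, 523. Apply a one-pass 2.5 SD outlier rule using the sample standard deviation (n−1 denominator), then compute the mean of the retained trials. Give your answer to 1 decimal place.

718.1 ms

n = 14, ΣRT = 11597, M = 828.357
Σ(x−M)² = 2359043.21; s = √(2359043.21/13) = 425.987
Cutoffs: 828.357 ± 2.5·425.987 → [-236.6, 1893.3]
Outside: 2262 → excluded.
Retained (n=13): Σ = 9335, mean = 9335/13 = 718.077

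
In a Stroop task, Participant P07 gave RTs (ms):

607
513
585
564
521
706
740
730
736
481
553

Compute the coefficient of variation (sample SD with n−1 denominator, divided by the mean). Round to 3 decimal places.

n = 11, Σ = 6736, M = 612.3636
Σ(x−M)² = 96300.545; s = √(96300.545/10) = 98.1328
CV = 98.1328 / 612.3636 = 0.16025

0.160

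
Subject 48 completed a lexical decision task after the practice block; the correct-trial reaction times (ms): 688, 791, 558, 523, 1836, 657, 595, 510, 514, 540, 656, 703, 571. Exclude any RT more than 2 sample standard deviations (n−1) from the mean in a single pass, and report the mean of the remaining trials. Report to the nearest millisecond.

609 ms

n = 13, ΣRT = 9142, M = 703.231
Σ(x−M)² = 1478034.31; s = √(1478034.31/12) = 350.955
Cutoffs: 703.231 ± 2·350.955 → [1.3, 1405.1]
Outside: 1836 → excluded.
Retained (n=12): Σ = 7306, mean = 7306/12 = 608.833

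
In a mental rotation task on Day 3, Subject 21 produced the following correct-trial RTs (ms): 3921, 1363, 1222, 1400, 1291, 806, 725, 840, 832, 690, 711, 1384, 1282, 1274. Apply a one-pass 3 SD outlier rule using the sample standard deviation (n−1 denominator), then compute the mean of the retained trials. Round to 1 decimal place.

n = 14, ΣRT = 17741, M = 1267.214
Σ(x−M)² = 8607088.36; s = √(8607088.36/13) = 813.685
Cutoffs: 1267.214 ± 3·813.685 → [-1173.8, 3708.3]
Outside: 3921 → excluded.
Retained (n=13): Σ = 13820, mean = 13820/13 = 1063.077

1063.1 ms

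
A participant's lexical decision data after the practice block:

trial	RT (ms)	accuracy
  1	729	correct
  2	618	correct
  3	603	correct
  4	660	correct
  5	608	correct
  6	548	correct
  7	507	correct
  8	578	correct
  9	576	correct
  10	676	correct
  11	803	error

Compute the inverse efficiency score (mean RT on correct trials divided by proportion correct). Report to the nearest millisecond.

Correct trials (n=10): 729, 618, 603, 660, 608, 548, 507, 578, 576, 676
Mean correct RT = 6103/10 = 610.3000 ms
Proportion correct = 10/11
IES = 610.3000 / (10/11) = 671.330 ms

671 ms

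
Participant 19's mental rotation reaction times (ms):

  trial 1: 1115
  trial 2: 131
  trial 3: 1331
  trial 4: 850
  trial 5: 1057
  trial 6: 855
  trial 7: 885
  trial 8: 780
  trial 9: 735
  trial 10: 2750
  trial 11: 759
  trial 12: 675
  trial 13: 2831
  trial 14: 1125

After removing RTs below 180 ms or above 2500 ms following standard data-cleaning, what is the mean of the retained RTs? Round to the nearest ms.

924 ms

Excluded: 131, 2750, 2831
Retained (n=11): Σ = 10167
Mean = 10167/11 = 924.2727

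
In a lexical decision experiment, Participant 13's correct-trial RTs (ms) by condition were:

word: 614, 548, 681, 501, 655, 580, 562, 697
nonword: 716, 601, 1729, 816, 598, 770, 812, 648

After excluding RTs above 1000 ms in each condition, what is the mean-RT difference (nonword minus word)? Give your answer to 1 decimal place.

104.0 ms

nonword: exclude 1729
M(word) = 4838/8 = 604.750
M(nonword) = 4961/7 = 708.714
Difference = 708.714 − 604.750 = 103.964 ms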